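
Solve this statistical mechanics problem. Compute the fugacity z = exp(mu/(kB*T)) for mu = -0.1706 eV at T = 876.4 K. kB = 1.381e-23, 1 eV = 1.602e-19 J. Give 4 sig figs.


Step 1: Convert mu to Joules: -0.1706*1.602e-19 = -2.733e-20 J
Step 2: kB*T = 1.381e-23*876.4 = 1.21e-20 J
Step 3: mu/(kB*T) = -2.258
Step 4: z = exp(-2.258) = 0.1045

0.1045


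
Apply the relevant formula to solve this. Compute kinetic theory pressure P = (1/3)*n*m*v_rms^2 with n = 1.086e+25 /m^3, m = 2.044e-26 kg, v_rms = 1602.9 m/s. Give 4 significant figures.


Step 1: v_rms^2 = 1602.9^2 = 2.569e+06
Step 2: n*m = 1.086e+25*2.044e-26 = 0.222
Step 3: P = (1/3)*0.222*2.569e+06 = 1.901e+05 Pa

1.901e+05


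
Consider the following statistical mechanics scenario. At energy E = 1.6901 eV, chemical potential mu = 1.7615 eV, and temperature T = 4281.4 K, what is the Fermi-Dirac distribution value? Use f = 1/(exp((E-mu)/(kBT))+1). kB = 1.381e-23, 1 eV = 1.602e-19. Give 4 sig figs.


Step 1: (E - mu) = 1.6901 - 1.7615 = -0.0714 eV
Step 2: Convert: (E-mu)*eV = -1.144e-20 J
Step 3: x = (E-mu)*eV/(kB*T) = -0.1935
Step 4: f = 1/(exp(-0.1935)+1) = 0.5482

0.5482


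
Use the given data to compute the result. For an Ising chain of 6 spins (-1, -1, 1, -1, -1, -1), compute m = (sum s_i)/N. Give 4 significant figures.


Step 1: Count up spins (+1): 1, down spins (-1): 5
Step 2: Total magnetization M = 1 - 5 = -4
Step 3: m = M/N = -4/6 = -0.6667

-0.6667


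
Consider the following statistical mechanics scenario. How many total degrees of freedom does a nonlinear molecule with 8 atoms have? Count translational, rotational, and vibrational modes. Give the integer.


Step 1: Translational DOF = 3
Step 2: Rotational DOF (nonlinear) = 3
Step 3: Vibrational DOF = 3*8 - 6 = 18
Step 4: Total = 3 + 3 + 18 = 24

24


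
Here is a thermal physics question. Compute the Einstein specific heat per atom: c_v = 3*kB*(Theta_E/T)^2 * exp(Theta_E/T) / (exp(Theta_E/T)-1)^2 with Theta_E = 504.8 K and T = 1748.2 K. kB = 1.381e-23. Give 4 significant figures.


Step 1: x = Theta_E/T = 504.8/1748.2 = 0.2888
Step 2: x^2 = 0.08338
Step 3: exp(x) = 1.335
Step 4: c_v = 3*1.381e-23*0.08338*1.335/(1.335-1)^2 = 4.114e-23

4.114e-23


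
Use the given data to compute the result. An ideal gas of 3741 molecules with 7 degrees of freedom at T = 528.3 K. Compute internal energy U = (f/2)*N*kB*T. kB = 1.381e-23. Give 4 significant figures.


Step 1: f/2 = 7/2 = 3.5
Step 2: N*kB*T = 3741*1.381e-23*528.3 = 2.729e-17
Step 3: U = 3.5 * 2.729e-17 = 9.553e-17 J

9.553e-17


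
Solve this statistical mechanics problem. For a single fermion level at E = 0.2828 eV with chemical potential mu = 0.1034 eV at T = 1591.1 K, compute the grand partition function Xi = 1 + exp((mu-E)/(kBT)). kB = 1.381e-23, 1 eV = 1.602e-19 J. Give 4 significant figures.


Step 1: (mu - E) = 0.1034 - 0.2828 = -0.1794 eV
Step 2: x = (mu-E)*eV/(kB*T) = -0.1794*1.602e-19/(1.381e-23*1591.1) = -1.308
Step 3: exp(x) = 0.2704
Step 4: Xi = 1 + 0.2704 = 1.27

1.27


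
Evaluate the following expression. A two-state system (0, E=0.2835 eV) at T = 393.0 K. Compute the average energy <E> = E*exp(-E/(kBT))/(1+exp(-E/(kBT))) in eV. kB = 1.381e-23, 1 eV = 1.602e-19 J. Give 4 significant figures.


Step 1: beta*E = 0.2835*1.602e-19/(1.381e-23*393.0) = 8.368
Step 2: exp(-beta*E) = 0.0002321
Step 3: <E> = 0.2835*0.0002321/(1+0.0002321) = 6.58e-05 eV

6.58e-05


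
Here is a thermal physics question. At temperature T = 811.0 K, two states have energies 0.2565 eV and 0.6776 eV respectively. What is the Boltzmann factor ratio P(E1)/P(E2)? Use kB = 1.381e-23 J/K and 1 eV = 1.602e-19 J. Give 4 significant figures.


Step 1: Compute energy difference dE = E1 - E2 = 0.2565 - 0.6776 = -0.4211 eV
Step 2: Convert to Joules: dE_J = -0.4211 * 1.602e-19 = -6.746e-20 J
Step 3: Compute exponent = -dE_J / (kB * T) = -(-6.746e-20) / (1.381e-23 * 811.0) = 6.023
Step 4: P(E1)/P(E2) = exp(6.023) = 412.9

412.9


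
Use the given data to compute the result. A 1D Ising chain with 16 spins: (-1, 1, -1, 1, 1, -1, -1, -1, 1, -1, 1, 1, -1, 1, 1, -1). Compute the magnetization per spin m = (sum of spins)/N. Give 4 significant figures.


Step 1: Count up spins (+1): 8, down spins (-1): 8
Step 2: Total magnetization M = 8 - 8 = 0
Step 3: m = M/N = 0/16 = 0

0


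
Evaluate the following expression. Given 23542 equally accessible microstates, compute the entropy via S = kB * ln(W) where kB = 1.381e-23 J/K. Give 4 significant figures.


Step 1: ln(W) = ln(23542) = 10.07
Step 2: S = kB * ln(W) = 1.381e-23 * 10.07
Step 3: S = 1.39e-22 J/K

1.39e-22


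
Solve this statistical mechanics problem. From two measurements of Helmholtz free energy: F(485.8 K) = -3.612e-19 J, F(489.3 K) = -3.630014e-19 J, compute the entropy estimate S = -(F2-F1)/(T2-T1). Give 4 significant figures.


Step 1: dF = F2 - F1 = -3.630014e-19 - (-3.612e-19) = -1.8014e-21 J
Step 2: dT = T2 - T1 = 489.3 - 485.8 = 3.5 K
Step 3: S = -dF/dT = -(-1.8014e-21)/3.5 = 5.147e-22 J/K

5.147e-22


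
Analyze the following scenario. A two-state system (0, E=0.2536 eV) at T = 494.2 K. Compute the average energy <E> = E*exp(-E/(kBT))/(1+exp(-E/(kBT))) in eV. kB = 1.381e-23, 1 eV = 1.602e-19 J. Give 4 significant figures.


Step 1: beta*E = 0.2536*1.602e-19/(1.381e-23*494.2) = 5.953
Step 2: exp(-beta*E) = 0.002599
Step 3: <E> = 0.2536*0.002599/(1+0.002599) = 0.0006573 eV

0.0006573


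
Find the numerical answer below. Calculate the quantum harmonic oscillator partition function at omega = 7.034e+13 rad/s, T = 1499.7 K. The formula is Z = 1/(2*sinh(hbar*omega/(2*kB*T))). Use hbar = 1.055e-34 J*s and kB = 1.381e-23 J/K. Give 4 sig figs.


Step 1: Compute x = hbar*omega/(kB*T) = 1.055e-34*7.034e+13/(1.381e-23*1499.7) = 0.3583
Step 2: x/2 = 0.1792
Step 3: sinh(x/2) = 0.1801
Step 4: Z = 1/(2*0.1801) = 2.776

2.776


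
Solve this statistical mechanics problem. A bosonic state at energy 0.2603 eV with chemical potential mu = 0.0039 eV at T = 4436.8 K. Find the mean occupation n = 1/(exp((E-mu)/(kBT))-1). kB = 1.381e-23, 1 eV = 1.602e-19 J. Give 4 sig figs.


Step 1: (E - mu) = 0.2564 eV
Step 2: x = (E-mu)*eV/(kB*T) = 0.2564*1.602e-19/(1.381e-23*4436.8) = 0.6704
Step 3: exp(x) = 1.955
Step 4: n = 1/(exp(x)-1) = 1.047

1.047


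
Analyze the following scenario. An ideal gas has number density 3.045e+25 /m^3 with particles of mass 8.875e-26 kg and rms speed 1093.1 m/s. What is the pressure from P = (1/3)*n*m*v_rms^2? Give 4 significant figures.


Step 1: v_rms^2 = 1093.1^2 = 1.195e+06
Step 2: n*m = 3.045e+25*8.875e-26 = 2.702
Step 3: P = (1/3)*2.702*1.195e+06 = 1.076e+06 Pa

1.076e+06


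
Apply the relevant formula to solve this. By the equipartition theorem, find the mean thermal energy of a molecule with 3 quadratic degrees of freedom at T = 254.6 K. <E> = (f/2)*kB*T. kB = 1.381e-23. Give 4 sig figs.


Step 1: f/2 = 3/2 = 1.5
Step 2: kB*T = 1.381e-23 * 254.6 = 3.516e-21
Step 3: <E> = 1.5 * 3.516e-21 = 5.274e-21 J

5.274e-21


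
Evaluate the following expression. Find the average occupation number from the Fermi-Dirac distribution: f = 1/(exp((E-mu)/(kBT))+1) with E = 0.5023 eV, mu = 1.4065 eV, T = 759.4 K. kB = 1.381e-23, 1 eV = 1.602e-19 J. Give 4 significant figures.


Step 1: (E - mu) = 0.5023 - 1.4065 = -0.9042 eV
Step 2: Convert: (E-mu)*eV = -1.449e-19 J
Step 3: x = (E-mu)*eV/(kB*T) = -13.81
Step 4: f = 1/(exp(-13.81)+1) = 1

1


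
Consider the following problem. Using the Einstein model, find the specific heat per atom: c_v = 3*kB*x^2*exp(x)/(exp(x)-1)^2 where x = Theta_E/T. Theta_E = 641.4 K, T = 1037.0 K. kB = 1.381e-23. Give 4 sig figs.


Step 1: x = Theta_E/T = 641.4/1037.0 = 0.6185
Step 2: x^2 = 0.3826
Step 3: exp(x) = 1.856
Step 4: c_v = 3*1.381e-23*0.3826*1.856/(1.856-1)^2 = 4.013e-23

4.013e-23


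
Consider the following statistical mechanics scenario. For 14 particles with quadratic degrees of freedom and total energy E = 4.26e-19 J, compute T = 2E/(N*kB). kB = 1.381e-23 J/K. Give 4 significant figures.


Step 1: Numerator = 2*E = 2*4.26e-19 = 8.52e-19 J
Step 2: Denominator = N*kB = 14*1.381e-23 = 1.933e-22
Step 3: T = 8.52e-19 / 1.933e-22 = 4407 K

4407


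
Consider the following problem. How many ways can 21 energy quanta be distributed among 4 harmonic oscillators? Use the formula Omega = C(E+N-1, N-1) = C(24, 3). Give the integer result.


Step 1: Use binomial coefficient C(24, 3)
Step 2: Numerator = 24! / 21!
Step 3: Denominator = 3!
Step 4: Omega = 2024

2024


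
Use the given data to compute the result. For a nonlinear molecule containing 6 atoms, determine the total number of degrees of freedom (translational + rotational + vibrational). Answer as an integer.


Step 1: Translational DOF = 3
Step 2: Rotational DOF (nonlinear) = 3
Step 3: Vibrational DOF = 3*6 - 6 = 12
Step 4: Total = 3 + 3 + 12 = 18

18


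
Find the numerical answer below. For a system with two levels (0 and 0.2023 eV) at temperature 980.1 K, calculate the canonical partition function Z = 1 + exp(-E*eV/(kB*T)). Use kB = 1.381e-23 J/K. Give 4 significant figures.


Step 1: Compute beta*E = E*eV/(kB*T) = 0.2023*1.602e-19/(1.381e-23*980.1) = 2.394
Step 2: exp(-beta*E) = exp(-2.394) = 0.09123
Step 3: Z = 1 + 0.09123 = 1.091

1.091


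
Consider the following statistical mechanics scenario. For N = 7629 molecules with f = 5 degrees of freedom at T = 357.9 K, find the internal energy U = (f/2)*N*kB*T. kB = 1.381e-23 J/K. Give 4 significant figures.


Step 1: f/2 = 5/2 = 2.5
Step 2: N*kB*T = 7629*1.381e-23*357.9 = 3.771e-17
Step 3: U = 2.5 * 3.771e-17 = 9.427e-17 J

9.427e-17


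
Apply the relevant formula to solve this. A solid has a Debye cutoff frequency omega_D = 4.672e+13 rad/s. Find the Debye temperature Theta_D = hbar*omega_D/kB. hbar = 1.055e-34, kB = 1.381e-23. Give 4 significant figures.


Step 1: hbar*omega_D = 1.055e-34 * 4.672e+13 = 4.929e-21 J
Step 2: Theta_D = 4.929e-21 / 1.381e-23
Step 3: Theta_D = 356.9 K

356.9


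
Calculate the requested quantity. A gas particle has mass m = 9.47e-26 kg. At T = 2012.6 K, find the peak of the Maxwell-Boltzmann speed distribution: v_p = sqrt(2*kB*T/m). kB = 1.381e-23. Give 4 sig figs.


Step 1: Numerator = 2*kB*T = 2*1.381e-23*2012.6 = 5.559e-20
Step 2: Ratio = 5.559e-20 / 9.47e-26 = 5.87e+05
Step 3: v_p = sqrt(5.87e+05) = 766.2 m/s

766.2


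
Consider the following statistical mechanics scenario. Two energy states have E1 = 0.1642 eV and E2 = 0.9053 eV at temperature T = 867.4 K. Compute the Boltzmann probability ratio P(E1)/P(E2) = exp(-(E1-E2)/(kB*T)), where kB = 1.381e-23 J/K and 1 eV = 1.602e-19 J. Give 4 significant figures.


Step 1: Compute energy difference dE = E1 - E2 = 0.1642 - 0.9053 = -0.7411 eV
Step 2: Convert to Joules: dE_J = -0.7411 * 1.602e-19 = -1.187e-19 J
Step 3: Compute exponent = -dE_J / (kB * T) = -(-1.187e-19) / (1.381e-23 * 867.4) = 9.911
Step 4: P(E1)/P(E2) = exp(9.911) = 2.015e+04

2.015e+04


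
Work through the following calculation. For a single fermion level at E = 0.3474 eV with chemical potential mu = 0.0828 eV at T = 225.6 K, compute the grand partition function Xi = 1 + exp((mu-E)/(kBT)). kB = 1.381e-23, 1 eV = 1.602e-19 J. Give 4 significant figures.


Step 1: (mu - E) = 0.0828 - 0.3474 = -0.2646 eV
Step 2: x = (mu-E)*eV/(kB*T) = -0.2646*1.602e-19/(1.381e-23*225.6) = -13.61
Step 3: exp(x) = 1.233e-06
Step 4: Xi = 1 + 1.233e-06 = 1

1


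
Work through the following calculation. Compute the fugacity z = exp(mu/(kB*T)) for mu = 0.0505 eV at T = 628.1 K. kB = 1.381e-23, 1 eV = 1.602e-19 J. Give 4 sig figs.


Step 1: Convert mu to Joules: 0.0505*1.602e-19 = 8.09e-21 J
Step 2: kB*T = 1.381e-23*628.1 = 8.674e-21 J
Step 3: mu/(kB*T) = 0.9327
Step 4: z = exp(0.9327) = 2.541

2.541


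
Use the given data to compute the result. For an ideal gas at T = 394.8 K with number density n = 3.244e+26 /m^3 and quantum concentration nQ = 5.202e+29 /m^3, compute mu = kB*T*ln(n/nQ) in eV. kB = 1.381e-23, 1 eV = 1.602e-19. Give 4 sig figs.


Step 1: n/nQ = 3.244e+26/5.202e+29 = 0.0006236
Step 2: ln(n/nQ) = -7.38
Step 3: mu = kB*T*ln(n/nQ) = 5.452e-21*-7.38 = -4.024e-20 J
Step 4: Convert to eV: -4.024e-20/1.602e-19 = -0.2512 eV

-0.2512


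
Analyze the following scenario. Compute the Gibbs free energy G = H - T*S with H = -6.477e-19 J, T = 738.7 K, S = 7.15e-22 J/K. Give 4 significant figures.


Step 1: T*S = 738.7 * 7.15e-22 = 5.282e-19 J
Step 2: G = H - T*S = -6.477e-19 - 5.282e-19
Step 3: G = -1.176e-18 J

-1.176e-18


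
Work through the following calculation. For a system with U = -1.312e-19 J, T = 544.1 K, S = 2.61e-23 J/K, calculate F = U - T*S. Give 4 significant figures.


Step 1: T*S = 544.1 * 2.61e-23 = 1.42e-20 J
Step 2: F = U - T*S = -1.312e-19 - 1.42e-20
Step 3: F = -1.454e-19 J

-1.454e-19


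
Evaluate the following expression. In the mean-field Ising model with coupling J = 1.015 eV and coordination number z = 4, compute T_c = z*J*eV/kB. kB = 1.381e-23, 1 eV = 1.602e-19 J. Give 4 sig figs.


Step 1: z*J = 4*1.015 = 4.06 eV
Step 2: Convert to Joules: 4.06*1.602e-19 = 6.504e-19 J
Step 3: T_c = 6.504e-19 / 1.381e-23 = 4.71e+04 K

4.71e+04


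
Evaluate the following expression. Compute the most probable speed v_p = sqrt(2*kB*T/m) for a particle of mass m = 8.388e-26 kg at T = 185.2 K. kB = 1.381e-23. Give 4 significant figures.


Step 1: Numerator = 2*kB*T = 2*1.381e-23*185.2 = 5.115e-21
Step 2: Ratio = 5.115e-21 / 8.388e-26 = 6.098e+04
Step 3: v_p = sqrt(6.098e+04) = 246.9 m/s

246.9


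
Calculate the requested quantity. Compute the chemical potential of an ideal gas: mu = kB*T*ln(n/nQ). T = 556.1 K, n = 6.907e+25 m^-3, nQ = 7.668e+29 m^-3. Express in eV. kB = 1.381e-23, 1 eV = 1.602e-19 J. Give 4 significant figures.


Step 1: n/nQ = 6.907e+25/7.668e+29 = 9.008e-05
Step 2: ln(n/nQ) = -9.315
Step 3: mu = kB*T*ln(n/nQ) = 7.68e-21*-9.315 = -7.154e-20 J
Step 4: Convert to eV: -7.154e-20/1.602e-19 = -0.4465 eV

-0.4465


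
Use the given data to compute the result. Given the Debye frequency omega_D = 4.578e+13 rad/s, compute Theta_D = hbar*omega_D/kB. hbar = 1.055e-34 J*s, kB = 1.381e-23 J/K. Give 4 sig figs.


Step 1: hbar*omega_D = 1.055e-34 * 4.578e+13 = 4.83e-21 J
Step 2: Theta_D = 4.83e-21 / 1.381e-23
Step 3: Theta_D = 349.7 K

349.7


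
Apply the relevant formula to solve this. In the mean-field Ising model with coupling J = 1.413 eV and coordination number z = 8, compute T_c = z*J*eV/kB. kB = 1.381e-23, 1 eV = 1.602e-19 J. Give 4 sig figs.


Step 1: z*J = 8*1.413 = 11.3 eV
Step 2: Convert to Joules: 11.3*1.602e-19 = 1.811e-18 J
Step 3: T_c = 1.811e-18 / 1.381e-23 = 1.311e+05 K

1.311e+05


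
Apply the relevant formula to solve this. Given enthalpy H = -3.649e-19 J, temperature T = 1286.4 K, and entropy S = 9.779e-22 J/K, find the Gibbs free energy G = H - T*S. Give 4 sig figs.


Step 1: T*S = 1286.4 * 9.779e-22 = 1.258e-18 J
Step 2: G = H - T*S = -3.649e-19 - 1.258e-18
Step 3: G = -1.623e-18 J

-1.623e-18


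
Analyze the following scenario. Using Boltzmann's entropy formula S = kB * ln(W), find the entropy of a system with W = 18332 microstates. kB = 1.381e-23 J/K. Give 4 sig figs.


Step 1: ln(W) = ln(18332) = 9.816
Step 2: S = kB * ln(W) = 1.381e-23 * 9.816
Step 3: S = 1.356e-22 J/K

1.356e-22


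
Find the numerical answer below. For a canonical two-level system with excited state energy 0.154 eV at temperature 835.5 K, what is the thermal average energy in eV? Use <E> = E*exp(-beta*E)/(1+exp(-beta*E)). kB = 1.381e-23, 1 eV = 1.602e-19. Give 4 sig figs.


Step 1: beta*E = 0.154*1.602e-19/(1.381e-23*835.5) = 2.138
Step 2: exp(-beta*E) = 0.1179
Step 3: <E> = 0.154*0.1179/(1+0.1179) = 0.01624 eV

0.01624


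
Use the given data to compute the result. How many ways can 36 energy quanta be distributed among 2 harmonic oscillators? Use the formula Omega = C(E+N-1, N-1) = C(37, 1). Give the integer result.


Step 1: Use binomial coefficient C(37, 1)
Step 2: Numerator = 37! / 36!
Step 3: Denominator = 1!
Step 4: Omega = 37

37


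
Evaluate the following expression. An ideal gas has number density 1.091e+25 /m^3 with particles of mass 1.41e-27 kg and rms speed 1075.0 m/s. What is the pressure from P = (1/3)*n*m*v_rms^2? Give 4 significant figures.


Step 1: v_rms^2 = 1075.0^2 = 1.156e+06
Step 2: n*m = 1.091e+25*1.41e-27 = 0.01538
Step 3: P = (1/3)*0.01538*1.156e+06 = 5926 Pa

5926


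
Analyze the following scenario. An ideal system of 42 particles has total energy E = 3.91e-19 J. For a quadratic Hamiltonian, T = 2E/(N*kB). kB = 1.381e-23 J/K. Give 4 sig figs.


Step 1: Numerator = 2*E = 2*3.91e-19 = 7.82e-19 J
Step 2: Denominator = N*kB = 42*1.381e-23 = 5.8e-22
Step 3: T = 7.82e-19 / 5.8e-22 = 1348 K

1348


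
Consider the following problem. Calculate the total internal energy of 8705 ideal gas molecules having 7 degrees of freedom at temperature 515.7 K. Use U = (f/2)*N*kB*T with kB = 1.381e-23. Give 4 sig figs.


Step 1: f/2 = 7/2 = 3.5
Step 2: N*kB*T = 8705*1.381e-23*515.7 = 6.2e-17
Step 3: U = 3.5 * 6.2e-17 = 2.17e-16 J

2.17e-16


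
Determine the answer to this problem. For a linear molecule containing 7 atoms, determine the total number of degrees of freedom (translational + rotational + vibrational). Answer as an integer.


Step 1: Translational DOF = 3
Step 2: Rotational DOF (linear) = 2
Step 3: Vibrational DOF = 3*7 - 5 = 16
Step 4: Total = 3 + 2 + 16 = 21

21


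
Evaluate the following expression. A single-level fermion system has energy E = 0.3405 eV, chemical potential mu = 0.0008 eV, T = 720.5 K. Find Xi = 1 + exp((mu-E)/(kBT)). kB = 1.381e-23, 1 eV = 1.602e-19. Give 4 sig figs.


Step 1: (mu - E) = 0.0008 - 0.3405 = -0.3397 eV
Step 2: x = (mu-E)*eV/(kB*T) = -0.3397*1.602e-19/(1.381e-23*720.5) = -5.469
Step 3: exp(x) = 0.004214
Step 4: Xi = 1 + 0.004214 = 1.004

1.004


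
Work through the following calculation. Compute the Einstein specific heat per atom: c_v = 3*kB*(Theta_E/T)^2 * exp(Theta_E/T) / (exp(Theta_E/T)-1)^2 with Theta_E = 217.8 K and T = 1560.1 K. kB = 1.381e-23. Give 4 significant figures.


Step 1: x = Theta_E/T = 217.8/1560.1 = 0.1396
Step 2: x^2 = 0.01949
Step 3: exp(x) = 1.15
Step 4: c_v = 3*1.381e-23*0.01949*1.15/(1.15-1)^2 = 4.136e-23

4.136e-23


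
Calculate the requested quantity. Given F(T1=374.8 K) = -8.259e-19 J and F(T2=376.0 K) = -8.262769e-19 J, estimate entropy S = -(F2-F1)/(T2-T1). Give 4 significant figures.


Step 1: dF = F2 - F1 = -8.262769e-19 - (-8.259e-19) = -3.769e-22 J
Step 2: dT = T2 - T1 = 376.0 - 374.8 = 1.2 K
Step 3: S = -dF/dT = -(-3.769e-22)/1.2 = 3.141e-22 J/K

3.141e-22


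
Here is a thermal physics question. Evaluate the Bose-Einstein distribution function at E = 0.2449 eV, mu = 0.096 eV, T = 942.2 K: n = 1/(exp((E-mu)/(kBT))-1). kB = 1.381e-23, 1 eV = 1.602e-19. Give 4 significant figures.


Step 1: (E - mu) = 0.1489 eV
Step 2: x = (E-mu)*eV/(kB*T) = 0.1489*1.602e-19/(1.381e-23*942.2) = 1.833
Step 3: exp(x) = 6.254
Step 4: n = 1/(exp(x)-1) = 0.1903

0.1903


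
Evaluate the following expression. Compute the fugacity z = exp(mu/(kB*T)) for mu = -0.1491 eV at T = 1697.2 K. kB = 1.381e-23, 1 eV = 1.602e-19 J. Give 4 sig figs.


Step 1: Convert mu to Joules: -0.1491*1.602e-19 = -2.389e-20 J
Step 2: kB*T = 1.381e-23*1697.2 = 2.344e-20 J
Step 3: mu/(kB*T) = -1.019
Step 4: z = exp(-1.019) = 0.3609

0.3609


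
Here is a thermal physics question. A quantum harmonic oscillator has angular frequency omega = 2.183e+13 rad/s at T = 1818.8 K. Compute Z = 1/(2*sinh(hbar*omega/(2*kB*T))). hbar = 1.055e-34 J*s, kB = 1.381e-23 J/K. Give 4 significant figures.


Step 1: Compute x = hbar*omega/(kB*T) = 1.055e-34*2.183e+13/(1.381e-23*1818.8) = 0.09169
Step 2: x/2 = 0.04585
Step 3: sinh(x/2) = 0.04586
Step 4: Z = 1/(2*0.04586) = 10.9

10.9


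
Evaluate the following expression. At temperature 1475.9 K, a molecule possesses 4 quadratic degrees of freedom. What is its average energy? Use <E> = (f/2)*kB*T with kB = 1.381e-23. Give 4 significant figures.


Step 1: f/2 = 4/2 = 2
Step 2: kB*T = 1.381e-23 * 1475.9 = 2.038e-20
Step 3: <E> = 2 * 2.038e-20 = 4.076e-20 J

4.076e-20


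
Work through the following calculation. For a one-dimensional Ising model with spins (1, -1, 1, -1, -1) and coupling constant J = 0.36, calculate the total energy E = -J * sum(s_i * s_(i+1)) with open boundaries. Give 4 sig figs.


Step 1: Nearest-neighbor products: -1, -1, -1, 1
Step 2: Sum of products = -2
Step 3: E = -0.36 * -2 = 0.72

0.72


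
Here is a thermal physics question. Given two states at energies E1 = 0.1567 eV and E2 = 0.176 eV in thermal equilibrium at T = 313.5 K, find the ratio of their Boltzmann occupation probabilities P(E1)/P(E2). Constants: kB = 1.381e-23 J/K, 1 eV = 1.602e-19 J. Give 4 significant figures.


Step 1: Compute energy difference dE = E1 - E2 = 0.1567 - 0.176 = -0.0193 eV
Step 2: Convert to Joules: dE_J = -0.0193 * 1.602e-19 = -3.092e-21 J
Step 3: Compute exponent = -dE_J / (kB * T) = -(-3.092e-21) / (1.381e-23 * 313.5) = 0.7141
Step 4: P(E1)/P(E2) = exp(0.7141) = 2.042

2.042


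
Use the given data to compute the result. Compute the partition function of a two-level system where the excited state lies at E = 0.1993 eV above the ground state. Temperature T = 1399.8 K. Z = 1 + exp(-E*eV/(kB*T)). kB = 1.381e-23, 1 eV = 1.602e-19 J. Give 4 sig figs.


Step 1: Compute beta*E = E*eV/(kB*T) = 0.1993*1.602e-19/(1.381e-23*1399.8) = 1.652
Step 2: exp(-beta*E) = exp(-1.652) = 0.1917
Step 3: Z = 1 + 0.1917 = 1.192

1.192


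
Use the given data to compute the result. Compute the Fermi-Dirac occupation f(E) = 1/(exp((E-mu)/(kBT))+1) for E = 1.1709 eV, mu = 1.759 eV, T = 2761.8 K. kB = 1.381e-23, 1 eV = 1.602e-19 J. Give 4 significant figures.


Step 1: (E - mu) = 1.1709 - 1.759 = -0.5881 eV
Step 2: Convert: (E-mu)*eV = -9.421e-20 J
Step 3: x = (E-mu)*eV/(kB*T) = -2.47
Step 4: f = 1/(exp(-2.47)+1) = 0.922

0.922


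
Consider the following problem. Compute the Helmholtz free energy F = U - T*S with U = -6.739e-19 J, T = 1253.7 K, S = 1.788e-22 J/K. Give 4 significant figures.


Step 1: T*S = 1253.7 * 1.788e-22 = 2.242e-19 J
Step 2: F = U - T*S = -6.739e-19 - 2.242e-19
Step 3: F = -8.981e-19 J

-8.981e-19


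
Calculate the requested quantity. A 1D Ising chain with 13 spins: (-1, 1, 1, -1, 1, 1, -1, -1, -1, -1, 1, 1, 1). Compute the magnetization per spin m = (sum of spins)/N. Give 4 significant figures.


Step 1: Count up spins (+1): 7, down spins (-1): 6
Step 2: Total magnetization M = 7 - 6 = 1
Step 3: m = M/N = 1/13 = 0.07692

0.07692


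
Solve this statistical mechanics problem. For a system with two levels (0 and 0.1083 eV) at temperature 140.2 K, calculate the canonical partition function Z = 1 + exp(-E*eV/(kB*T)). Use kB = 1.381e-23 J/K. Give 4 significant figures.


Step 1: Compute beta*E = E*eV/(kB*T) = 0.1083*1.602e-19/(1.381e-23*140.2) = 8.961
Step 2: exp(-beta*E) = exp(-8.961) = 0.0001283
Step 3: Z = 1 + 0.0001283 = 1

1


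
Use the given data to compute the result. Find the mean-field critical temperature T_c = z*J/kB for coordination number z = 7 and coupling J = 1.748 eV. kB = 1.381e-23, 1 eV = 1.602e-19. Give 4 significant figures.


Step 1: z*J = 7*1.748 = 12.24 eV
Step 2: Convert to Joules: 12.24*1.602e-19 = 1.96e-18 J
Step 3: T_c = 1.96e-18 / 1.381e-23 = 1.419e+05 K

1.419e+05


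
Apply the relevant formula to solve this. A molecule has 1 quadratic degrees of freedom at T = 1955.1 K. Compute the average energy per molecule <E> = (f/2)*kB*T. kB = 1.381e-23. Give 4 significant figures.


Step 1: f/2 = 1/2 = 0.5
Step 2: kB*T = 1.381e-23 * 1955.1 = 2.7e-20
Step 3: <E> = 0.5 * 2.7e-20 = 1.35e-20 J

1.35e-20


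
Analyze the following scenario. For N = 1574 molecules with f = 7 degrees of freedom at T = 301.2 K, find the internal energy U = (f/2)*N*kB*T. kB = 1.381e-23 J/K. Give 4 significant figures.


Step 1: f/2 = 7/2 = 3.5
Step 2: N*kB*T = 1574*1.381e-23*301.2 = 6.547e-18
Step 3: U = 3.5 * 6.547e-18 = 2.292e-17 J

2.292e-17


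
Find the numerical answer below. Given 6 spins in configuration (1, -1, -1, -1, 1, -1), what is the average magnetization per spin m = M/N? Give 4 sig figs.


Step 1: Count up spins (+1): 2, down spins (-1): 4
Step 2: Total magnetization M = 2 - 4 = -2
Step 3: m = M/N = -2/6 = -0.3333

-0.3333


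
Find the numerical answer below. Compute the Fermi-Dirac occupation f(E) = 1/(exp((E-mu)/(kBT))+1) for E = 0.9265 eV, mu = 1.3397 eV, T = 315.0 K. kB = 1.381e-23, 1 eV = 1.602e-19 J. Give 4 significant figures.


Step 1: (E - mu) = 0.9265 - 1.3397 = -0.4132 eV
Step 2: Convert: (E-mu)*eV = -6.619e-20 J
Step 3: x = (E-mu)*eV/(kB*T) = -15.22
Step 4: f = 1/(exp(-15.22)+1) = 1

1


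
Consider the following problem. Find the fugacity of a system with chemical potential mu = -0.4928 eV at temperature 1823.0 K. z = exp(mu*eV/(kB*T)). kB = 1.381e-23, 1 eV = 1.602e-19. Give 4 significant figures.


Step 1: Convert mu to Joules: -0.4928*1.602e-19 = -7.895e-20 J
Step 2: kB*T = 1.381e-23*1823.0 = 2.518e-20 J
Step 3: mu/(kB*T) = -3.136
Step 4: z = exp(-3.136) = 0.04346

0.04346


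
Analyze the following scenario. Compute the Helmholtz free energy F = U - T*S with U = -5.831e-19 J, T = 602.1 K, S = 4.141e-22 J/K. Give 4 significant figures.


Step 1: T*S = 602.1 * 4.141e-22 = 2.493e-19 J
Step 2: F = U - T*S = -5.831e-19 - 2.493e-19
Step 3: F = -8.324e-19 J

-8.324e-19


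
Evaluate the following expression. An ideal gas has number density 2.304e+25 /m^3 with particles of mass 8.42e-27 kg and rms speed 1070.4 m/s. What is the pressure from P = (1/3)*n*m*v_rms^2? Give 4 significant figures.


Step 1: v_rms^2 = 1070.4^2 = 1.146e+06
Step 2: n*m = 2.304e+25*8.42e-27 = 0.194
Step 3: P = (1/3)*0.194*1.146e+06 = 7.409e+04 Pa

7.409e+04


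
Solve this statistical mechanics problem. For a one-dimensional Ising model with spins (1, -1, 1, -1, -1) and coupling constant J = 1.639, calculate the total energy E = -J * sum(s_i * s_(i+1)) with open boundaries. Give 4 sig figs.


Step 1: Nearest-neighbor products: -1, -1, -1, 1
Step 2: Sum of products = -2
Step 3: E = -1.639 * -2 = 3.278

3.278


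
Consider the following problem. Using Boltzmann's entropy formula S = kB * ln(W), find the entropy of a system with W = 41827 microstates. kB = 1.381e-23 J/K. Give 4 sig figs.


Step 1: ln(W) = ln(41827) = 10.64
Step 2: S = kB * ln(W) = 1.381e-23 * 10.64
Step 3: S = 1.47e-22 J/K

1.47e-22


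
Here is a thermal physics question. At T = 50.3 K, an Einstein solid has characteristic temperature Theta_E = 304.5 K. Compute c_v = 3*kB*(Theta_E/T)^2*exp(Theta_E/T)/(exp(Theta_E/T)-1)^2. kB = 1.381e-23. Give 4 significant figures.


Step 1: x = Theta_E/T = 304.5/50.3 = 6.054
Step 2: x^2 = 36.65
Step 3: exp(x) = 425.7
Step 4: c_v = 3*1.381e-23*36.65*425.7/(425.7-1)^2 = 3.584e-24

3.584e-24


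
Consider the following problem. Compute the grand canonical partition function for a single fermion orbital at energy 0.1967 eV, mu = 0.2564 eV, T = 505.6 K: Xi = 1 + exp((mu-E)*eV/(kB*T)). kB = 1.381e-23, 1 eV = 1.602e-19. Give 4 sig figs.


Step 1: (mu - E) = 0.2564 - 0.1967 = 0.0597 eV
Step 2: x = (mu-E)*eV/(kB*T) = 0.0597*1.602e-19/(1.381e-23*505.6) = 1.37
Step 3: exp(x) = 3.934
Step 4: Xi = 1 + 3.934 = 4.934

4.934


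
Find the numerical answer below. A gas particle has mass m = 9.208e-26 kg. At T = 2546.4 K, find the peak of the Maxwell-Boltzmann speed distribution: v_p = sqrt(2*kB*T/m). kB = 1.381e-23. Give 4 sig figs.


Step 1: Numerator = 2*kB*T = 2*1.381e-23*2546.4 = 7.033e-20
Step 2: Ratio = 7.033e-20 / 9.208e-26 = 7.638e+05
Step 3: v_p = sqrt(7.638e+05) = 874 m/s

874


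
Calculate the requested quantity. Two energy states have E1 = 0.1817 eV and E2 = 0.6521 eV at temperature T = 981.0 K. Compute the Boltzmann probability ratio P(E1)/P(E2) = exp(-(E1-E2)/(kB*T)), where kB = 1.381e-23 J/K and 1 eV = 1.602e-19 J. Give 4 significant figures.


Step 1: Compute energy difference dE = E1 - E2 = 0.1817 - 0.6521 = -0.4704 eV
Step 2: Convert to Joules: dE_J = -0.4704 * 1.602e-19 = -7.536e-20 J
Step 3: Compute exponent = -dE_J / (kB * T) = -(-7.536e-20) / (1.381e-23 * 981.0) = 5.562
Step 4: P(E1)/P(E2) = exp(5.562) = 260.5

260.5


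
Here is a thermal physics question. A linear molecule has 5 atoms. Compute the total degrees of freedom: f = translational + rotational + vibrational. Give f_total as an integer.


Step 1: Translational DOF = 3
Step 2: Rotational DOF (linear) = 2
Step 3: Vibrational DOF = 3*5 - 5 = 10
Step 4: Total = 3 + 2 + 10 = 15

15


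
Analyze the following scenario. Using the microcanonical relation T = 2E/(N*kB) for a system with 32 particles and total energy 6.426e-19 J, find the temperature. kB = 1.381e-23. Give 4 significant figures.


Step 1: Numerator = 2*E = 2*6.426e-19 = 1.285e-18 J
Step 2: Denominator = N*kB = 32*1.381e-23 = 4.419e-22
Step 3: T = 1.285e-18 / 4.419e-22 = 2908 K

2908


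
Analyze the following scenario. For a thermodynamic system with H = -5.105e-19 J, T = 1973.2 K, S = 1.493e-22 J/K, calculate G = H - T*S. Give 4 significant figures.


Step 1: T*S = 1973.2 * 1.493e-22 = 2.946e-19 J
Step 2: G = H - T*S = -5.105e-19 - 2.946e-19
Step 3: G = -8.051e-19 J

-8.051e-19


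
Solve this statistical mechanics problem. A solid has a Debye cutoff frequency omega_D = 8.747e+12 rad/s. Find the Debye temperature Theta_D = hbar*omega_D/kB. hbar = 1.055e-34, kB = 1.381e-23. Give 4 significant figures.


Step 1: hbar*omega_D = 1.055e-34 * 8.747e+12 = 9.228e-22 J
Step 2: Theta_D = 9.228e-22 / 1.381e-23
Step 3: Theta_D = 66.82 K

66.82


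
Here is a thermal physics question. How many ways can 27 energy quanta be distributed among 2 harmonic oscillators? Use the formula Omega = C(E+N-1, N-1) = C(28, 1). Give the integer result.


Step 1: Use binomial coefficient C(28, 1)
Step 2: Numerator = 28! / 27!
Step 3: Denominator = 1!
Step 4: Omega = 28

28


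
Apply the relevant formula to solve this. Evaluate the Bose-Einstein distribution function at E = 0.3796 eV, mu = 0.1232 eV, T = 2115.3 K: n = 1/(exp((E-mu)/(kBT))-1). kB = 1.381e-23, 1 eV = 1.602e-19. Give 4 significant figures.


Step 1: (E - mu) = 0.2564 eV
Step 2: x = (E-mu)*eV/(kB*T) = 0.2564*1.602e-19/(1.381e-23*2115.3) = 1.406
Step 3: exp(x) = 4.08
Step 4: n = 1/(exp(x)-1) = 0.3247

0.3247


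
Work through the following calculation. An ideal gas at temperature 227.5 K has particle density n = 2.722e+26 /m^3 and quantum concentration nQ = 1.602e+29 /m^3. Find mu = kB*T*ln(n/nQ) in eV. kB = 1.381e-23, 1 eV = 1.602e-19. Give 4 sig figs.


Step 1: n/nQ = 2.722e+26/1.602e+29 = 0.001699
Step 2: ln(n/nQ) = -6.378
Step 3: mu = kB*T*ln(n/nQ) = 3.142e-21*-6.378 = -2.004e-20 J
Step 4: Convert to eV: -2.004e-20/1.602e-19 = -0.1251 eV

-0.1251


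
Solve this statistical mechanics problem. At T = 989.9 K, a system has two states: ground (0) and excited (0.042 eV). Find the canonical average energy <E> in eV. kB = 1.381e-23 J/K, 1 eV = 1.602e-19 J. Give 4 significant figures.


Step 1: beta*E = 0.042*1.602e-19/(1.381e-23*989.9) = 0.4922
Step 2: exp(-beta*E) = 0.6113
Step 3: <E> = 0.042*0.6113/(1+0.6113) = 0.01593 eV

0.01593


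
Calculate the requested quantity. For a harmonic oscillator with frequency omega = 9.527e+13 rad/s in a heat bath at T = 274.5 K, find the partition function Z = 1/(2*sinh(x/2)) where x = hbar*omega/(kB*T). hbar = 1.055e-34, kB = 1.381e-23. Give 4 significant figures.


Step 1: Compute x = hbar*omega/(kB*T) = 1.055e-34*9.527e+13/(1.381e-23*274.5) = 2.651
Step 2: x/2 = 1.326
Step 3: sinh(x/2) = 1.75
Step 4: Z = 1/(2*1.75) = 0.2858

0.2858


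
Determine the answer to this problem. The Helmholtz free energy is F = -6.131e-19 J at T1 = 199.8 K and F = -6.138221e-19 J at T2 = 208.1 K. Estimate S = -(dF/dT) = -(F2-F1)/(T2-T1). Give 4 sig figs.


Step 1: dF = F2 - F1 = -6.138221e-19 - (-6.131e-19) = -7.221e-22 J
Step 2: dT = T2 - T1 = 208.1 - 199.8 = 8.3 K
Step 3: S = -dF/dT = -(-7.221e-22)/8.3 = 8.7e-23 J/K

8.7e-23


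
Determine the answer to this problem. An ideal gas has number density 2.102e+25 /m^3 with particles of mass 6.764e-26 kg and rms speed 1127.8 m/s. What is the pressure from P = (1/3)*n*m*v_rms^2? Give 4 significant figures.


Step 1: v_rms^2 = 1127.8^2 = 1.272e+06
Step 2: n*m = 2.102e+25*6.764e-26 = 1.422
Step 3: P = (1/3)*1.422*1.272e+06 = 6.028e+05 Pa

6.028e+05


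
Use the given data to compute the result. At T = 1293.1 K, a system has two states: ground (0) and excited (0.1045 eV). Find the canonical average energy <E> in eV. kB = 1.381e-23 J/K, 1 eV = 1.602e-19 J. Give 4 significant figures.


Step 1: beta*E = 0.1045*1.602e-19/(1.381e-23*1293.1) = 0.9375
Step 2: exp(-beta*E) = 0.3916
Step 3: <E> = 0.1045*0.3916/(1+0.3916) = 0.02941 eV

0.02941


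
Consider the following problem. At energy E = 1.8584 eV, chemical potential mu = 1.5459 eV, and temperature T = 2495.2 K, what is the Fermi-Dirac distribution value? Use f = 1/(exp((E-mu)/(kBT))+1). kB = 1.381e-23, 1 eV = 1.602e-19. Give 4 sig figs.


Step 1: (E - mu) = 1.8584 - 1.5459 = 0.3125 eV
Step 2: Convert: (E-mu)*eV = 5.006e-20 J
Step 3: x = (E-mu)*eV/(kB*T) = 1.453
Step 4: f = 1/(exp(1.453)+1) = 0.1896

0.1896


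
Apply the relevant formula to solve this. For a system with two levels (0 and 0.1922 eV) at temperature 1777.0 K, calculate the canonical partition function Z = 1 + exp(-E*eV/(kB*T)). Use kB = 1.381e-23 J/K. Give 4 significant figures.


Step 1: Compute beta*E = E*eV/(kB*T) = 0.1922*1.602e-19/(1.381e-23*1777.0) = 1.255
Step 2: exp(-beta*E) = exp(-1.255) = 0.2852
Step 3: Z = 1 + 0.2852 = 1.285

1.285


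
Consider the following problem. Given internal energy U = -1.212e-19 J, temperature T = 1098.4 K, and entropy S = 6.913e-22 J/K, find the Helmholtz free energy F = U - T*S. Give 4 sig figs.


Step 1: T*S = 1098.4 * 6.913e-22 = 7.593e-19 J
Step 2: F = U - T*S = -1.212e-19 - 7.593e-19
Step 3: F = -8.805e-19 J

-8.805e-19


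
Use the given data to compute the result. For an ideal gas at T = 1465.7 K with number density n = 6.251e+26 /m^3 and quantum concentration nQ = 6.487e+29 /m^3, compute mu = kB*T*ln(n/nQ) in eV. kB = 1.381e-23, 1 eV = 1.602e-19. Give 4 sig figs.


Step 1: n/nQ = 6.251e+26/6.487e+29 = 0.0009636
Step 2: ln(n/nQ) = -6.945
Step 3: mu = kB*T*ln(n/nQ) = 2.024e-20*-6.945 = -1.406e-19 J
Step 4: Convert to eV: -1.406e-19/1.602e-19 = -0.8775 eV

-0.8775


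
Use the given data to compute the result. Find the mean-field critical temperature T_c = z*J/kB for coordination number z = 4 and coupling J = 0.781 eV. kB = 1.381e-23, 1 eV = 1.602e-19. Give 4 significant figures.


Step 1: z*J = 4*0.781 = 3.124 eV
Step 2: Convert to Joules: 3.124*1.602e-19 = 5.005e-19 J
Step 3: T_c = 5.005e-19 / 1.381e-23 = 3.624e+04 K

3.624e+04


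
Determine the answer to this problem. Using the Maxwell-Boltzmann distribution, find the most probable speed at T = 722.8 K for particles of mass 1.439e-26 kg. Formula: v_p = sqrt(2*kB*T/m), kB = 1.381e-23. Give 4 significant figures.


Step 1: Numerator = 2*kB*T = 2*1.381e-23*722.8 = 1.996e-20
Step 2: Ratio = 1.996e-20 / 1.439e-26 = 1.387e+06
Step 3: v_p = sqrt(1.387e+06) = 1178 m/s

1178


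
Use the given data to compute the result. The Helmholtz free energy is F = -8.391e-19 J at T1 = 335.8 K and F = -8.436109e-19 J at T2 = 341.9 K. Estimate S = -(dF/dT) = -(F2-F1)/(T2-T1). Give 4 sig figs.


Step 1: dF = F2 - F1 = -8.436109e-19 - (-8.391e-19) = -4.5109e-21 J
Step 2: dT = T2 - T1 = 341.9 - 335.8 = 6.1 K
Step 3: S = -dF/dT = -(-4.5109e-21)/6.1 = 7.395e-22 J/K

7.395e-22


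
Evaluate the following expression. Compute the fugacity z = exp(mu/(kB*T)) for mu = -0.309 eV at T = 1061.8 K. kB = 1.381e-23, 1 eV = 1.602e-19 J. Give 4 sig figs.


Step 1: Convert mu to Joules: -0.309*1.602e-19 = -4.95e-20 J
Step 2: kB*T = 1.381e-23*1061.8 = 1.466e-20 J
Step 3: mu/(kB*T) = -3.376
Step 4: z = exp(-3.376) = 0.03419

0.03419


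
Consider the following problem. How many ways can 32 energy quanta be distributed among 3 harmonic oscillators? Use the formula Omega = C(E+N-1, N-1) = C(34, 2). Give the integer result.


Step 1: Use binomial coefficient C(34, 2)
Step 2: Numerator = 34! / 32!
Step 3: Denominator = 2!
Step 4: Omega = 561

561


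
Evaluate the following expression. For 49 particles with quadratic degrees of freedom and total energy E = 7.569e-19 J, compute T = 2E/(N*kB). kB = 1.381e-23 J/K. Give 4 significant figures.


Step 1: Numerator = 2*E = 2*7.569e-19 = 1.514e-18 J
Step 2: Denominator = N*kB = 49*1.381e-23 = 6.767e-22
Step 3: T = 1.514e-18 / 6.767e-22 = 2237 K

2237


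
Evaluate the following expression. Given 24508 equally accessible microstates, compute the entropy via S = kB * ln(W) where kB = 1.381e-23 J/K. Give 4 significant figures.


Step 1: ln(W) = ln(24508) = 10.11
Step 2: S = kB * ln(W) = 1.381e-23 * 10.11
Step 3: S = 1.396e-22 J/K

1.396e-22


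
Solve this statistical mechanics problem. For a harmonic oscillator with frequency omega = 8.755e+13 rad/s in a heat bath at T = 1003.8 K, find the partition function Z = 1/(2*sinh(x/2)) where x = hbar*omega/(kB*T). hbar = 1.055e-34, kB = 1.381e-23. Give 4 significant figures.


Step 1: Compute x = hbar*omega/(kB*T) = 1.055e-34*8.755e+13/(1.381e-23*1003.8) = 0.6663
Step 2: x/2 = 0.3331
Step 3: sinh(x/2) = 0.3393
Step 4: Z = 1/(2*0.3393) = 1.473

1.473


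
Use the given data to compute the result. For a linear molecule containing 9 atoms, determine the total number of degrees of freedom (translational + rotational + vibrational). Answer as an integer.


Step 1: Translational DOF = 3
Step 2: Rotational DOF (linear) = 2
Step 3: Vibrational DOF = 3*9 - 5 = 22
Step 4: Total = 3 + 2 + 22 = 27

27


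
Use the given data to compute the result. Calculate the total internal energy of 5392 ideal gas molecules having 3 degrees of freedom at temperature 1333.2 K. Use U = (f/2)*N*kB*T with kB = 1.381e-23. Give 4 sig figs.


Step 1: f/2 = 3/2 = 1.5
Step 2: N*kB*T = 5392*1.381e-23*1333.2 = 9.927e-17
Step 3: U = 1.5 * 9.927e-17 = 1.489e-16 J

1.489e-16


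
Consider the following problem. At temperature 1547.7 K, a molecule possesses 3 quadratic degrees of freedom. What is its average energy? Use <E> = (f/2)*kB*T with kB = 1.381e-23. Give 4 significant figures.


Step 1: f/2 = 3/2 = 1.5
Step 2: kB*T = 1.381e-23 * 1547.7 = 2.137e-20
Step 3: <E> = 1.5 * 2.137e-20 = 3.206e-20 J

3.206e-20


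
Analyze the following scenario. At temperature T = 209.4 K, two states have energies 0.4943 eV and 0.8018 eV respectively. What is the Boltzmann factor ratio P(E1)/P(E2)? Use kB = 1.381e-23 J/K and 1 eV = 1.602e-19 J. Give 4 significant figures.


Step 1: Compute energy difference dE = E1 - E2 = 0.4943 - 0.8018 = -0.3075 eV
Step 2: Convert to Joules: dE_J = -0.3075 * 1.602e-19 = -4.926e-20 J
Step 3: Compute exponent = -dE_J / (kB * T) = -(-4.926e-20) / (1.381e-23 * 209.4) = 17.03
Step 4: P(E1)/P(E2) = exp(17.03) = 2.501e+07

2.501e+07


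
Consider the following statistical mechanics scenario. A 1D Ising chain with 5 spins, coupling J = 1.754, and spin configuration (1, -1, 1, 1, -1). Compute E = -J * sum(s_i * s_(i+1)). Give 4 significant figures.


Step 1: Nearest-neighbor products: -1, -1, 1, -1
Step 2: Sum of products = -2
Step 3: E = -1.754 * -2 = 3.508

3.508


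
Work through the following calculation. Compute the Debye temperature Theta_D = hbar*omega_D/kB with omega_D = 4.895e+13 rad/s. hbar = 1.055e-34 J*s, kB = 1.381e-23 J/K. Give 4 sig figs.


Step 1: hbar*omega_D = 1.055e-34 * 4.895e+13 = 5.164e-21 J
Step 2: Theta_D = 5.164e-21 / 1.381e-23
Step 3: Theta_D = 373.9 K

373.9


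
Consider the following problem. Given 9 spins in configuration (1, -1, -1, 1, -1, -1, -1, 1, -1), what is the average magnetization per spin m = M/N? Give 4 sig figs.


Step 1: Count up spins (+1): 3, down spins (-1): 6
Step 2: Total magnetization M = 3 - 6 = -3
Step 3: m = M/N = -3/9 = -0.3333

-0.3333


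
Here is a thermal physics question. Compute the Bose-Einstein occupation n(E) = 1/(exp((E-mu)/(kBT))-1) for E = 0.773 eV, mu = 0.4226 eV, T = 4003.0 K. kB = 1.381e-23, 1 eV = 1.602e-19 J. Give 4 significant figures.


Step 1: (E - mu) = 0.3504 eV
Step 2: x = (E-mu)*eV/(kB*T) = 0.3504*1.602e-19/(1.381e-23*4003.0) = 1.015
Step 3: exp(x) = 2.761
Step 4: n = 1/(exp(x)-1) = 0.568

0.568
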